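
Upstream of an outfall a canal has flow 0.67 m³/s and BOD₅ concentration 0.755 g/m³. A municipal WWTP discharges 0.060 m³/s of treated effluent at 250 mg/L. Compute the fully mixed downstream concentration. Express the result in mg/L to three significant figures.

21.2 mg/L

Flow-weighted mixing gives C = (0.06·250 + 0.67·0.755) / (0.06 + 0.67) = 15.51/0.73 = 21.24 mg/L.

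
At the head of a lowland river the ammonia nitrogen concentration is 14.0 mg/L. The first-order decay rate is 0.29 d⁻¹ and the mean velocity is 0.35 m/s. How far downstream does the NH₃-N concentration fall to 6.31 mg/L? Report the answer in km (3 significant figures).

83.1 km

From C = C₀·e^(−kt), t = ln(C₀/C)/k = ln(14.0/6.31)/0.29 = 0.7969/0.29 = 2.748 d.
Distance = v·t = 0.35 m/s × 2.374e+05 s = 8.31e+04 m = 83.1 km.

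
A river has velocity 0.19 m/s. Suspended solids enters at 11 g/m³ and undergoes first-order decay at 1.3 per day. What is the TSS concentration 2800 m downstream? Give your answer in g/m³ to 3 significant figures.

8.81 g/m³

Travel time t = 2800 m / 0.19 m/s = 2800/0.19 = 1.474e+04 s = 0.1706 d.
First-order decay: C = 11·exp(−1.3·0.1706) = 11·0.8011 = 8.812 g/m³.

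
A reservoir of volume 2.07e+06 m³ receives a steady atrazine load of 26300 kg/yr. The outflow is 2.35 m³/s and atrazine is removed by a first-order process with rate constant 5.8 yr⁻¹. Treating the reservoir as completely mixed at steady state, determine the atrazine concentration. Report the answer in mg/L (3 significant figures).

Outflow Q = 2.35 m³/s × 3.156e+07 s/yr = 7.416e+07 m³/yr.
Steady-state CSTR mass balance: W = Q·C + k·V·C, so C = W/(Q + kV).
Q + kV = 7.416e+07 + 5.8·2.07e+06 = 8.617e+07 m³/yr.
C = 26300/8.617e+07 = 0.0003052 kg/m³ = 0.3052 mg/L.

0.305 mg/L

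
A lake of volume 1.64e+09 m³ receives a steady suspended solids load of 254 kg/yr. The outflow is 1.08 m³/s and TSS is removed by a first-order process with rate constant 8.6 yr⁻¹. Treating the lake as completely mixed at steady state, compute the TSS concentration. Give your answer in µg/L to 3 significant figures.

0.0180 µg/L

Outflow Q = 1.08 m³/s × 3.156e+07 s/yr = 3.408e+07 m³/yr.
Steady-state CSTR mass balance: W = Q·C + k·V·C, so C = W/(Q + kV).
Q + kV = 3.408e+07 + 8.6·1.64e+09 = 1.414e+10 m³/yr.
C = 254/1.414e+10 = 1.797e-08 kg/m³ = 1.797e-05 mg/L = 0.01797 µg/L.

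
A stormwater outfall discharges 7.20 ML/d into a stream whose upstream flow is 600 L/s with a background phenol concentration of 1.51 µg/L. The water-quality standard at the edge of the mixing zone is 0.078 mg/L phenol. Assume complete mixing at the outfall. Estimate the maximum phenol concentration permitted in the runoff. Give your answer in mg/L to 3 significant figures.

0.629 mg/L

7.20 ML/d = 0.08333 m³/s.
600 L/s = 0.6 m³/s.
1.51 µg/L = 0.00151 mg/L.
Mass balance: 0.078·0.6833 = 0.08333·Cₑ + 0.6·0.00151.
Cₑ = (0.0533 − 0.000906) / 0.08333 = 0.6287 mg/L.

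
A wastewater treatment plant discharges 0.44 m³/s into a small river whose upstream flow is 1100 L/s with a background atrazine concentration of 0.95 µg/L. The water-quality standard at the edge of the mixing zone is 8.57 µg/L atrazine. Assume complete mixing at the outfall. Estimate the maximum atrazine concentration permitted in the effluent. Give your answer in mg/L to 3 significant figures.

0.0276 mg/L

1100 L/s = 1.1 m³/s.
0.95 µg/L = 0.00095 mg/L.
8.57 µg/L = 0.00857 mg/L.
Mass balance: 0.00857·1.54 = 0.44·Cₑ + 1.1·0.00095.
Cₑ = (0.0132 − 0.001045) / 0.44 = 0.02762 mg/L.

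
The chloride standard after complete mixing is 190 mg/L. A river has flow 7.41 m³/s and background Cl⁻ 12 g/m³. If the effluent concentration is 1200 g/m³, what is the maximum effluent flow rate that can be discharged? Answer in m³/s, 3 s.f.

Mass balance at complete mixing: C_std·(Q_w + Q_r) = Q_w·C_e + Q_r·C_b.
Rearranging, Q_w = Q_r·(C_std − C_b)/(C_e − C_std) = 7.41·(190 − 12) / (1200 − 190) = 1.306 m³/s.

1.31 m³/s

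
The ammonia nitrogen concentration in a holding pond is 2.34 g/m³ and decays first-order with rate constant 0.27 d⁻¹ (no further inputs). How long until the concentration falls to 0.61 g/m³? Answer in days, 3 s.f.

4.98 d

t = ln(C₀/C)/k = ln(2.34/0.61)/0.27 = 1.344/0.27 = 4.979 d.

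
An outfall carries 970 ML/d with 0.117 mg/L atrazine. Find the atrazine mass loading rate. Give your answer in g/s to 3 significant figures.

1.31 g/s

970 ML/d = 11.23 m³/s.
Mass flux = Q·C = 11.23 m³/s × 0.117 g/m³ = 1.314 g/s.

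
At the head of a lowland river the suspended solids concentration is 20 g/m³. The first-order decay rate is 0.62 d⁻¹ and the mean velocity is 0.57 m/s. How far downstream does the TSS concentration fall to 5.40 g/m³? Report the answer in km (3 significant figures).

From C = C₀·e^(−kt), t = ln(C₀/C)/k = ln(20/5.40)/0.62 = 1.309/0.62 = 2.112 d.
Distance = v·t = 0.57 m/s × 1.825e+05 s = 1.04e+05 m = 104 km.

104 km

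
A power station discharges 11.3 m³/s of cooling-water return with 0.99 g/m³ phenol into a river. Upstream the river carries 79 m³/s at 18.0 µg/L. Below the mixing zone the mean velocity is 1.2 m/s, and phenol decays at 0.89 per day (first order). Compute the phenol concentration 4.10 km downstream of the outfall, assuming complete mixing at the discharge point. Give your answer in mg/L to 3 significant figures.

18.0 µg/L = 0.018 mg/L.
After complete mixing, C₀ = (11.3·0.99 + 79·0.018) / 90.3 = 0.1396 mg/L.
Travel time t = 4100 m / 1.2 m/s = 3417 s = 0.03954 d.
C = 0.1396·exp(−0.89·0.03954) = 0.1396·0.9654 = 0.1348 mg/L.

0.135 mg/L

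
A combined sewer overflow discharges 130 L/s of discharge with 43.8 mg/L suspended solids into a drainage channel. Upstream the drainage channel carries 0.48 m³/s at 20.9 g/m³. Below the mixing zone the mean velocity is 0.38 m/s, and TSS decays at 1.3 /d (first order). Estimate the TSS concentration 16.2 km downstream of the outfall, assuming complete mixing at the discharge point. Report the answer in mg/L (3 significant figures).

130 L/s = 0.13 m³/s.
After complete mixing, C₀ = (0.13·43.8 + 0.48·20.9) / 0.61 = 25.78 mg/L.
Travel time t = 1.62e+04 m / 0.38 m/s = 4.263e+04 s = 0.4934 d.
C = 25.78·exp(−1.3·0.4934) = 25.78·0.5265 = 13.57 mg/L.

13.6 mg/L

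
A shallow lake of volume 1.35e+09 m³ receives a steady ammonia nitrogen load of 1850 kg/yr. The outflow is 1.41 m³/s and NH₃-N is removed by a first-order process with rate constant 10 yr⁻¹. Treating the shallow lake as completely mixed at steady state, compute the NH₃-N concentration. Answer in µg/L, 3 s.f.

0.137 µg/L

Outflow Q = 1.41 m³/s × 3.156e+07 s/yr = 4.45e+07 m³/yr.
Steady-state CSTR mass balance: W = Q·C + k·V·C, so C = W/(Q + kV).
Q + kV = 4.45e+07 + 10·1.35e+09 = 1.354e+10 m³/yr.
C = 1850/1.354e+10 = 1.366e-07 kg/m³ = 0.0001366 mg/L = 0.1366 µg/L.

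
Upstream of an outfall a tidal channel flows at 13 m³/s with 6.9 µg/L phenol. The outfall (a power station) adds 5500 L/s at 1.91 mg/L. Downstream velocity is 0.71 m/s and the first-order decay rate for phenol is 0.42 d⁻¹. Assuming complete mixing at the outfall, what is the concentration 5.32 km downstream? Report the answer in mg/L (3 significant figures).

0.552 mg/L

5500 L/s = 5.5 m³/s.
6.9 µg/L = 0.0069 mg/L.
After complete mixing, C₀ = (5.5·1.91 + 13·0.0069) / 18.5 = 0.5727 mg/L.
Travel time t = 5320 m / 0.71 m/s = 7493 s = 0.08672 d.
C = 0.5727·exp(−0.42·0.08672) = 0.5727·0.9642 = 0.5522 mg/L.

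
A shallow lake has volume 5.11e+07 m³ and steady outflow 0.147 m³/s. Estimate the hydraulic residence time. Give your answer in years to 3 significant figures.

11.0 yr

Q = 0.147 m³/s × 3.156e+07 s/yr = 4.639e+06 m³/yr.
Hydraulic residence time τ = V/Q = 5.11e+07/4.639e+06 = 11.02 yr.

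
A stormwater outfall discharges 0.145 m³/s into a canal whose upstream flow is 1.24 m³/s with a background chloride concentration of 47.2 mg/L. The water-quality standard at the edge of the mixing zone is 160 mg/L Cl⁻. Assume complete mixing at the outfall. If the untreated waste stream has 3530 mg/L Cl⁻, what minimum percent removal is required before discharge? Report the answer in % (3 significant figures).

Mass balance: 160·1.385 = 0.145·Cₑ + 1.24·47.2.
Cₑ = (221.6 − 58.53) / 0.145 = 1125 mg/L.
Required removal = 1 − 1125/3530 = 68.14 %.

68.1 %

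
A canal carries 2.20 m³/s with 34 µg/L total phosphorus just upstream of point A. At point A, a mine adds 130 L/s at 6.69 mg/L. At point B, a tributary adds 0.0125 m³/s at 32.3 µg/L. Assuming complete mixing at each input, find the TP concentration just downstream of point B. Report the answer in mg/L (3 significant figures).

34 µg/L = 0.034 mg/L.
130 L/s = 0.13 m³/s.
After input A: C = (2.2·0.034 + 0.13·6.69) / 2.33 = 0.4054 mg/L.
32.3 µg/L = 0.0323 mg/L.
After input B: C = (2.33·0.4054 + 0.0125·0.0323) / 2.343 = 0.4034 mg/L.

0.403 mg/L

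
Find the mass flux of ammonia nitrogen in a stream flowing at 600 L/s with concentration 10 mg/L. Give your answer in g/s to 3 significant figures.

6.00 g/s

600 L/s = 0.6 m³/s.
Mass flux = Q·C = 0.6 m³/s × 10 g/m³ = 6 g/s.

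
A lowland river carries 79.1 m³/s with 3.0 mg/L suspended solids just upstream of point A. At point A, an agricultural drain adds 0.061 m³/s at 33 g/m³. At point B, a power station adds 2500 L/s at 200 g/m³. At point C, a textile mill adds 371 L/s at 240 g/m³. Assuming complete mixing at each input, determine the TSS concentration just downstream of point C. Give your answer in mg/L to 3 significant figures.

After input A: C = (79.1·3 + 0.061·33) / 79.16 = 3.023 mg/L.
2500 L/s = 2.5 m³/s.
After input B: C = (79.16·3.023 + 2.5·200) / 81.66 = 9.053 mg/L.
371 L/s = 0.371 m³/s.
After input C: C = (81.66·9.053 + 0.371·240) / 82.03 = 10.1 mg/L.

10.1 mg/L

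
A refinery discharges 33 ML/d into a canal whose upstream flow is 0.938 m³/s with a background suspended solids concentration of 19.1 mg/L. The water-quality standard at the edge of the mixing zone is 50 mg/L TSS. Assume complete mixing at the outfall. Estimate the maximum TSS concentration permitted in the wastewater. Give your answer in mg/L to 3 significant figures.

126 mg/L

33 ML/d = 0.3819 m³/s.
Mass balance: 50·1.32 = 0.3819·Cₑ + 0.938·19.1.
Cₑ = (66 − 17.92) / 0.3819 = 125.9 mg/L.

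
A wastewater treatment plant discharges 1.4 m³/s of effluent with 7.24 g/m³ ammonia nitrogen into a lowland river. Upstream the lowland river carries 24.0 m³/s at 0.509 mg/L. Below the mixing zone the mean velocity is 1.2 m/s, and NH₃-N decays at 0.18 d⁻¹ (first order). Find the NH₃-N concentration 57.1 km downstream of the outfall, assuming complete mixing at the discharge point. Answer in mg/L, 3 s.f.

After complete mixing, C₀ = (1.4·7.24 + 24·0.509) / 25.4 = 0.88 mg/L.
Travel time t = 5.71e+04 m / 1.2 m/s = 4.758e+04 s = 0.5507 d.
C = 0.88·exp(−0.18·0.5507) = 0.88·0.9056 = 0.7969 mg/L.

0.797 mg/L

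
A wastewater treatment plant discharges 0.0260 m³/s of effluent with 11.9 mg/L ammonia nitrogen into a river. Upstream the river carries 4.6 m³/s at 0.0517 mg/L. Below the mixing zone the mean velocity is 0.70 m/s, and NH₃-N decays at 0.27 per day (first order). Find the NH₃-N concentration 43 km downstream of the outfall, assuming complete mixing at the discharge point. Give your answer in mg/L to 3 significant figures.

0.0976 mg/L

After complete mixing, C₀ = (0.026·11.9 + 4.6·0.0517) / 4.626 = 0.1183 mg/L.
Travel time t = 4.3e+04 m / 0.70 m/s = 6.143e+04 s = 0.711 d.
C = 0.1183·exp(−0.27·0.711) = 0.1183·0.8253 = 0.09763 mg/L.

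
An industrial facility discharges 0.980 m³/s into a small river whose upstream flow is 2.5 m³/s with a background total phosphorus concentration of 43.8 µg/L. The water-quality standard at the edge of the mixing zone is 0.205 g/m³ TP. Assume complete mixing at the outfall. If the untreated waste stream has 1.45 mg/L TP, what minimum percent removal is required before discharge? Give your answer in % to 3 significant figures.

57.5 %

43.8 µg/L = 0.0438 mg/L.
Mass balance: 0.205·3.48 = 0.98·Cₑ + 2.5·0.0438.
Cₑ = (0.7134 − 0.1095) / 0.98 = 0.6162 mg/L.
Required removal = 1 − 0.6162/1.45 = 57.5 %.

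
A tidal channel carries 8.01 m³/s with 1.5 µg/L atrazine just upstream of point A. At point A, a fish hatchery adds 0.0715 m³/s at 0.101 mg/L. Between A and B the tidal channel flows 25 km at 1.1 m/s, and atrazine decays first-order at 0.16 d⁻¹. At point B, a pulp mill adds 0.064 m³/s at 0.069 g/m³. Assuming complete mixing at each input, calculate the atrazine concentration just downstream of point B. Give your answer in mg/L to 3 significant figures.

1.5 µg/L = 0.0015 mg/L.
After input A: C = (8.01·0.0015 + 0.0715·0.101) / 8.082 = 0.00238 mg/L.
Over the 25 km reach to input B (t = 2.273e+04 s = 0.263 d), decay gives C = 0.00238·exp(−0.16·0.263) = 0.002282 mg/L.
After input B: C = (8.082·0.002282 + 0.064·0.069) / 8.146 = 0.002806 mg/L.

0.00281 mg/L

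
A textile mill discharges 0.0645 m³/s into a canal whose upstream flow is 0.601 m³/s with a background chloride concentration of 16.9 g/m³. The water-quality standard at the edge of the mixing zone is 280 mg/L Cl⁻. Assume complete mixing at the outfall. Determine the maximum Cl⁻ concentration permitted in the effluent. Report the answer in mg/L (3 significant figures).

Mass balance: 280·0.6655 = 0.0645·Cₑ + 0.601·16.9.
Cₑ = (186.3 − 10.16) / 0.0645 = 2732 mg/L.

2730 mg/L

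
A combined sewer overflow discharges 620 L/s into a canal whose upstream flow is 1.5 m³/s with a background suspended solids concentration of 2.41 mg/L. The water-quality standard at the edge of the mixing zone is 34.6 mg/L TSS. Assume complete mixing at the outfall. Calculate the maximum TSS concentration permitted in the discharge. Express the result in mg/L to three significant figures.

112 mg/L

620 L/s = 0.62 m³/s.
Mass balance: 34.6·2.12 = 0.62·Cₑ + 1.5·2.41.
Cₑ = (73.35 − 3.615) / 0.62 = 112.5 mg/L.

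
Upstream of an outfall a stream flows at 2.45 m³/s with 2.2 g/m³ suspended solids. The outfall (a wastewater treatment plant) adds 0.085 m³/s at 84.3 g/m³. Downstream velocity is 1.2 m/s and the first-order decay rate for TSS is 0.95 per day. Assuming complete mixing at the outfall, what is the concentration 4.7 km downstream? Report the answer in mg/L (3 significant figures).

After complete mixing, C₀ = (0.085·84.3 + 2.45·2.2) / 2.535 = 4.953 mg/L.
Travel time t = 4700 m / 1.2 m/s = 3917 s = 0.04533 d.
C = 4.953·exp(−0.95·0.04533) = 4.953·0.9578 = 4.744 mg/L.

4.74 mg/L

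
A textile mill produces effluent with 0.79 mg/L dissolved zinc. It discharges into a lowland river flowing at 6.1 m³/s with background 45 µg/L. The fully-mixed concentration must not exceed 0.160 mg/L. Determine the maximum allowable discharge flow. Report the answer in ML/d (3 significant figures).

96.2 ML/d

45 µg/L = 0.045 mg/L.
Mass balance at complete mixing: C_std·(Q_w + Q_r) = Q_w·C_e + Q_r·C_b.
Rearranging, Q_w = Q_r·(C_std − C_b)/(C_e − C_std) = 6.1·(0.16 − 0.045) / (0.79 − 0.16) = 1.113 m³/s.
= 96.21 ML/d.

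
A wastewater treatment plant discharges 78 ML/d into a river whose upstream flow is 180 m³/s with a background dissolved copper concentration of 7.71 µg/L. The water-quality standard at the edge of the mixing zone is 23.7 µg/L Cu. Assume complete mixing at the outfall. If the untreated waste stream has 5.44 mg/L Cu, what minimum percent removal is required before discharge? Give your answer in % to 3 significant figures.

41.0 %

78 ML/d = 0.9028 m³/s.
7.71 µg/L = 0.00771 mg/L.
23.7 µg/L = 0.0237 mg/L.
Mass balance: 0.0237·180.9 = 0.9028·Cₑ + 180·0.00771.
Cₑ = (4.287 − 1.388) / 0.9028 = 3.212 mg/L.
Required removal = 1 − 3.212/5.44 = 40.96 %.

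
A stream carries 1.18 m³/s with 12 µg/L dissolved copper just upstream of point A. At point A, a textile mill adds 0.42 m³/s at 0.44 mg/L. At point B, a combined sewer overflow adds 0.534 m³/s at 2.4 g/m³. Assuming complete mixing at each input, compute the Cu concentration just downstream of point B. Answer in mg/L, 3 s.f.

0.694 mg/L

12 µg/L = 0.012 mg/L.
After input A: C = (1.18·0.012 + 0.42·0.44) / 1.6 = 0.1244 mg/L.
After input B: C = (1.6·0.1244 + 0.534·2.4) / 2.134 = 0.6938 mg/L.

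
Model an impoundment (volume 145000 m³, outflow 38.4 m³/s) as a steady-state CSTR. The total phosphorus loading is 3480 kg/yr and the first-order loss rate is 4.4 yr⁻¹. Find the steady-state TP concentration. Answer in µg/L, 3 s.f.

2.87 µg/L

Outflow Q = 38.4 m³/s × 3.156e+07 s/yr = 1.212e+09 m³/yr.
Steady-state CSTR mass balance: W = Q·C + k·V·C, so C = W/(Q + kV).
Q + kV = 1.212e+09 + 4.4·145000 = 1.212e+09 m³/yr.
C = 3480/1.212e+09 = 2.87e-06 kg/m³ = 0.00287 mg/L = 2.87 µg/L.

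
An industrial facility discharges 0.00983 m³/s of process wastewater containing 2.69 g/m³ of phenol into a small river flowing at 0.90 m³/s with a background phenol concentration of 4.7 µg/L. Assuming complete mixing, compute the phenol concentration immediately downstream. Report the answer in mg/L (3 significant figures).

4.7 µg/L = 0.0047 mg/L.
By mass balance at complete mixing, C = (0.00983·2.69 + 0.9·0.0047) / (0.00983 + 0.9) = 0.03067/0.9098 = 0.03371 mg/L.

0.0337 mg/L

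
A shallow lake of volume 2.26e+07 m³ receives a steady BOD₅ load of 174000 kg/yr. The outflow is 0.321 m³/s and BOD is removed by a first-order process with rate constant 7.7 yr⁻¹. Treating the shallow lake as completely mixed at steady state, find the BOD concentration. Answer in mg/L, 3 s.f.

0.945 mg/L

Outflow Q = 0.321 m³/s × 3.156e+07 s/yr = 1.013e+07 m³/yr.
Steady-state CSTR mass balance: W = Q·C + k·V·C, so C = W/(Q + kV).
Q + kV = 1.013e+07 + 7.7·2.26e+07 = 1.841e+08 m³/yr.
C = 174000/1.841e+08 = 0.0009449 kg/m³ = 0.9449 mg/L.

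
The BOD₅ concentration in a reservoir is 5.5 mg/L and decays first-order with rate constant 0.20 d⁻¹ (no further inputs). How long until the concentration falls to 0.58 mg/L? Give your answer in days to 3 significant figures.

t = ln(C₀/C)/k = ln(5.5/0.58)/0.20 = 2.249/0.20 = 11.25 d.

11.2 d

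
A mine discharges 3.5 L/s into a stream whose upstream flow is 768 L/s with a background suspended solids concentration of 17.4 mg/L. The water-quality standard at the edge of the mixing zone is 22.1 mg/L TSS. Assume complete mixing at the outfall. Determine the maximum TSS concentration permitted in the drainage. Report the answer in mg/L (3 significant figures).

3.5 L/s = 0.0035 m³/s.
768 L/s = 0.768 m³/s.
Mass balance: 22.1·0.7715 = 0.0035·Cₑ + 0.768·17.4.
Cₑ = (17.05 − 13.36) / 0.0035 = 1053 mg/L.

1050 mg/L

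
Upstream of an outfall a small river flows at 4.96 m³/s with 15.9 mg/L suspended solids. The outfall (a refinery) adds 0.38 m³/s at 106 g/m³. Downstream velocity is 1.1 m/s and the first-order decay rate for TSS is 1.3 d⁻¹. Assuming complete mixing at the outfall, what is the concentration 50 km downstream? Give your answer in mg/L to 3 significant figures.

After complete mixing, C₀ = (0.38·106 + 4.96·15.9) / 5.34 = 22.31 mg/L.
Travel time t = 5e+04 m / 1.1 m/s = 4.545e+04 s = 0.5261 d.
C = 22.31·exp(−1.3·0.5261) = 22.31·0.5046 = 11.26 mg/L.

11.3 mg/L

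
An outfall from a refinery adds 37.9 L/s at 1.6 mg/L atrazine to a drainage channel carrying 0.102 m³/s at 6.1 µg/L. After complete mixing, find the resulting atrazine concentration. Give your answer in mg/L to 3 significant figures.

0.438 mg/L

37.9 L/s = 0.0379 m³/s.
6.1 µg/L = 0.0061 mg/L.
Conservation of mass across the mixing zone: C = (0.0379·1.6 + 0.102·0.0061) / (0.0379 + 0.102) = 0.06126/0.1399 = 0.4379 mg/L.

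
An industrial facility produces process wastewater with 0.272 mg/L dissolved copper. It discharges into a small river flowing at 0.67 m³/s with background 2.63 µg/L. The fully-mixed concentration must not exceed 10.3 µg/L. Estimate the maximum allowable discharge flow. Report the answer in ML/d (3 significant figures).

1.70 ML/d

2.63 µg/L = 0.00263 mg/L.
10.3 µg/L = 0.0103 mg/L.
Mass balance at complete mixing: C_std·(Q_w + Q_r) = Q_w·C_e + Q_r·C_b.
Rearranging, Q_w = Q_r·(C_std − C_b)/(C_e − C_std) = 0.67·(0.0103 − 0.00263) / (0.272 − 0.0103) = 0.01964 m³/s.
= 1.697 ML/d.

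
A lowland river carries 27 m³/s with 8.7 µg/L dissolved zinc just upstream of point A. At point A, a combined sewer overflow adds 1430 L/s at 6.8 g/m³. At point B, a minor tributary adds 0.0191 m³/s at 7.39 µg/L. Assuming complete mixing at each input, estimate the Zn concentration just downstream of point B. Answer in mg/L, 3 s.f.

0.350 mg/L

8.7 µg/L = 0.0087 mg/L.
1430 L/s = 1.43 m³/s.
After input A: C = (27·0.0087 + 1.43·6.8) / 28.43 = 0.3503 mg/L.
7.39 µg/L = 0.00739 mg/L.
After input B: C = (28.43·0.3503 + 0.0191·0.00739) / 28.45 = 0.3501 mg/L.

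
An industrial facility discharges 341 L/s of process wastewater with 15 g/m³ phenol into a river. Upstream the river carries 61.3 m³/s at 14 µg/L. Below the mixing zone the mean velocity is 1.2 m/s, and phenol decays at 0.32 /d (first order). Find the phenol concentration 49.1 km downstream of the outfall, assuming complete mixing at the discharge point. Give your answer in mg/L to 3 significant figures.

0.0833 mg/L

341 L/s = 0.341 m³/s.
14 µg/L = 0.014 mg/L.
After complete mixing, C₀ = (0.341·15 + 61.3·0.014) / 61.64 = 0.0969 mg/L.
Travel time t = 4.91e+04 m / 1.2 m/s = 4.092e+04 s = 0.4736 d.
C = 0.0969·exp(−0.32·0.4736) = 0.0969·0.8594 = 0.08328 mg/L.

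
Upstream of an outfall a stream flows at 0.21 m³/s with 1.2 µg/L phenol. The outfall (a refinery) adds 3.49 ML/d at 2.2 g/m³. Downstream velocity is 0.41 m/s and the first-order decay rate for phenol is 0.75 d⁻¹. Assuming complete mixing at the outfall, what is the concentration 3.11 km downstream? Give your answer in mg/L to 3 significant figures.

0.333 mg/L

3.49 ML/d = 0.04039 m³/s.
1.2 µg/L = 0.0012 mg/L.
After complete mixing, C₀ = (0.04039·2.2 + 0.21·0.0012) / 0.2504 = 0.3559 mg/L.
Travel time t = 3110 m / 0.41 m/s = 7585 s = 0.08779 d.
C = 0.3559·exp(−0.75·0.08779) = 0.3559·0.9363 = 0.3332 mg/L.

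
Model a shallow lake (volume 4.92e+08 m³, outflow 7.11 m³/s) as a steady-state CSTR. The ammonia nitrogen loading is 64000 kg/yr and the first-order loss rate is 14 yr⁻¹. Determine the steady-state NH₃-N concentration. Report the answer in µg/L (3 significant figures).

Outflow Q = 7.11 m³/s × 3.156e+07 s/yr = 2.244e+08 m³/yr.
Steady-state CSTR mass balance: W = Q·C + k·V·C, so C = W/(Q + kV).
Q + kV = 2.244e+08 + 14·4.92e+08 = 7.112e+09 m³/yr.
C = 64000/7.112e+09 = 8.998e-06 kg/m³ = 0.008998 mg/L = 8.998 µg/L.

9.00 µg/L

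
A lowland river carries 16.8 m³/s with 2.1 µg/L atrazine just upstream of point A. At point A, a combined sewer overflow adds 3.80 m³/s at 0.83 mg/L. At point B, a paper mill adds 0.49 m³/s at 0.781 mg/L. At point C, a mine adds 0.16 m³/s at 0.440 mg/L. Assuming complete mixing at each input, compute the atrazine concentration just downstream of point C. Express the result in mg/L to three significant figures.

0.171 mg/L

2.1 µg/L = 0.0021 mg/L.
After input A: C = (16.8·0.0021 + 3.8·0.83) / 20.6 = 0.1548 mg/L.
After input B: C = (20.6·0.1548 + 0.49·0.781) / 21.09 = 0.1694 mg/L.
After input C: C = (21.09·0.1694 + 0.16·0.44) / 21.25 = 0.1714 mg/L.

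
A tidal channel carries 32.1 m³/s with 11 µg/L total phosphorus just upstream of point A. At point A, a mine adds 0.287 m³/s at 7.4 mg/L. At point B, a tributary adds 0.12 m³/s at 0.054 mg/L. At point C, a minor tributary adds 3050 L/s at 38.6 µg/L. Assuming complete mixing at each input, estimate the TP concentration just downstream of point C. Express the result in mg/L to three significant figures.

0.0732 mg/L

11 µg/L = 0.011 mg/L.
After input A: C = (32.1·0.011 + 0.287·7.4) / 32.39 = 0.07648 mg/L.
After input B: C = (32.39·0.07648 + 0.12·0.054) / 32.51 = 0.0764 mg/L.
3050 L/s = 3.05 m³/s.
38.6 µg/L = 0.0386 mg/L.
After input C: C = (32.51·0.0764 + 3.05·0.0386) / 35.56 = 0.07315 mg/L.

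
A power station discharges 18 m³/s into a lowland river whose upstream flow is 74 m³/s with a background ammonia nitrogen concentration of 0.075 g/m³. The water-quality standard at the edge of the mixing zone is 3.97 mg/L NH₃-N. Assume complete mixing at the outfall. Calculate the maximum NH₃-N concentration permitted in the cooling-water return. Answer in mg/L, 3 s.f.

Mass balance: 3.97·92 = 18·Cₑ + 74·0.075.
Cₑ = (365.2 − 5.55) / 18 = 19.98 mg/L.

20.0 mg/L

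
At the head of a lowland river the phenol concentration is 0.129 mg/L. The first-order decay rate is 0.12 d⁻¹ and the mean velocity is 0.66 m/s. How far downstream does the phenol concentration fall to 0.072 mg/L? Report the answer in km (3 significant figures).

From C = C₀·e^(−kt), t = ln(C₀/C)/k = ln(0.129/0.072)/0.12 = 0.5831/0.12 = 4.86 d.
Distance = v·t = 0.66 m/s × 4.199e+05 s = 2.771e+05 m = 277.1 km.

277 km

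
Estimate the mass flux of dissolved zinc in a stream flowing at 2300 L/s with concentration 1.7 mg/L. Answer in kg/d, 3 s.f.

338 kg/d

2300 L/s = 2.3 m³/s.
Mass flux = Q·C = 2.3 m³/s × 1.7 g/m³ = 3.91 g/s.
= 3.91 g/s × 86.4 = 337.8 kg/d.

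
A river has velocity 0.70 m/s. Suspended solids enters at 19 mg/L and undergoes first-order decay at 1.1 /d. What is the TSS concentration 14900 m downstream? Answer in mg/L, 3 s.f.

14.5 mg/L

Travel time t = 14900 m / 0.70 m/s = 1.49e+04/0.70 = 2.129e+04 s = 0.2464 d.
First-order decay: C = 19·exp(−1.1·0.2464) = 19·0.7626 = 14.49 mg/L.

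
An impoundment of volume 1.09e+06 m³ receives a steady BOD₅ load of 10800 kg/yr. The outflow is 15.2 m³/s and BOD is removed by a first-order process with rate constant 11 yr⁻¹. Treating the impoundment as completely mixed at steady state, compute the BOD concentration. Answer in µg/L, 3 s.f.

22.0 µg/L

Outflow Q = 15.2 m³/s × 3.156e+07 s/yr = 4.797e+08 m³/yr.
Steady-state CSTR mass balance: W = Q·C + k·V·C, so C = W/(Q + kV).
Q + kV = 4.797e+08 + 11·1.09e+06 = 4.917e+08 m³/yr.
C = 10800/4.917e+08 = 2.197e-05 kg/m³ = 0.02197 mg/L = 21.97 µg/L.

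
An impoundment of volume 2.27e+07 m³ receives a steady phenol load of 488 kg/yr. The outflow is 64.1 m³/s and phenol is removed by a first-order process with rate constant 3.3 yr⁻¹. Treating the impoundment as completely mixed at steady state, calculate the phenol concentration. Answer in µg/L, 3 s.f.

0.233 µg/L

Outflow Q = 64.1 m³/s × 3.156e+07 s/yr = 2.023e+09 m³/yr.
Steady-state CSTR mass balance: W = Q·C + k·V·C, so C = W/(Q + kV).
Q + kV = 2.023e+09 + 3.3·2.27e+07 = 2.098e+09 m³/yr.
C = 488/2.098e+09 = 2.326e-07 kg/m³ = 0.0002326 mg/L = 0.2326 µg/L.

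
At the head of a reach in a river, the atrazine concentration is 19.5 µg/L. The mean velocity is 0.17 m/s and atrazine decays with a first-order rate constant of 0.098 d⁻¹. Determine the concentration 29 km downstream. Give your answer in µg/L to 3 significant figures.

16.1 µg/L

Travel time t = 29 km / 0.17 m/s = 2.9e+04/0.17 = 1.706e+05 s = 1.974 d.
First-order decay: C = 19.5·exp(−0.098·1.974) = 19.5·0.8241 = 16.07 µg/L.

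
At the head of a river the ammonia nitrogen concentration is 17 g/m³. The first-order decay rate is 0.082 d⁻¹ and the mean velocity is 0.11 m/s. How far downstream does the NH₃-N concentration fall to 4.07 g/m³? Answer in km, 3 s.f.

From C = C₀·e^(−kt), t = ln(C₀/C)/k = ln(17/4.07)/0.082 = 1.43/0.082 = 17.43 d.
Distance = v·t = 0.11 m/s × 1.506e+06 s = 1.657e+05 m = 165.7 km.

166 km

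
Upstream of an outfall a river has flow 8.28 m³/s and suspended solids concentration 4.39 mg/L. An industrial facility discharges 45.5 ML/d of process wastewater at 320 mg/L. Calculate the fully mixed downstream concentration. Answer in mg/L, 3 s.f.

45.5 ML/d = 0.5266 m³/s.
Conservation of mass across the mixing zone: C = (0.5266·320 + 8.28·4.39) / (0.5266 + 8.28) = 204.9/8.807 = 23.26 mg/L.

23.3 mg/L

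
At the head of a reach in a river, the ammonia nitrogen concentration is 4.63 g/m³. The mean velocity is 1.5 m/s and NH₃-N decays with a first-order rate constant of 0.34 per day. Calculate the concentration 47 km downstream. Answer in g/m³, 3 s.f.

4.09 g/m³

Travel time t = 47 km / 1.5 m/s = 4.7e+04/1.5 = 3.133e+04 s = 0.3627 d.
First-order decay: C = 4.63·exp(−0.34·0.3627) = 4.63·0.884 = 4.093 g/m³.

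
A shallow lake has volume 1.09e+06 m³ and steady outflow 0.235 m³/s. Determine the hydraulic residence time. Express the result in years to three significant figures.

Q = 0.235 m³/s × 3.156e+07 s/yr = 7.416e+06 m³/yr.
Hydraulic residence time τ = V/Q = 1.09e+06/7.416e+06 = 0.147 yr.

0.147 yr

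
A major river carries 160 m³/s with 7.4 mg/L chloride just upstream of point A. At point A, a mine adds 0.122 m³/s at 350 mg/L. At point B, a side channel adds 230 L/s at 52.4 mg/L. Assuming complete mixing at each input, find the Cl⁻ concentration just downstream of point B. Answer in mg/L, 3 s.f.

7.73 mg/L

After input A: C = (160·7.4 + 0.122·350) / 160.1 = 7.661 mg/L.
230 L/s = 0.23 m³/s.
After input B: C = (160.1·7.661 + 0.23·52.4) / 160.4 = 7.725 mg/L.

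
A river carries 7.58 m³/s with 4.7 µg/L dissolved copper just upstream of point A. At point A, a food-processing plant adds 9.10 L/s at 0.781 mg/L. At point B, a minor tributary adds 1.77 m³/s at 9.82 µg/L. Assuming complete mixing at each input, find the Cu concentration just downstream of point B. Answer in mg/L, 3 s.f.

0.00642 mg/L

4.7 µg/L = 0.0047 mg/L.
9.10 L/s = 0.0091 m³/s.
After input A: C = (7.58·0.0047 + 0.0091·0.781) / 7.589 = 0.005631 mg/L.
9.82 µg/L = 0.00982 mg/L.
After input B: C = (7.589·0.005631 + 1.77·0.00982) / 9.359 = 0.006423 mg/L.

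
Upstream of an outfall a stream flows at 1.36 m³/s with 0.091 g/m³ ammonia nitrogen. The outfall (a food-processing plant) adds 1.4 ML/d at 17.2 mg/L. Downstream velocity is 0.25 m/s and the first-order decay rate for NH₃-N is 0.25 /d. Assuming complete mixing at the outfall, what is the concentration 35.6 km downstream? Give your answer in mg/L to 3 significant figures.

1.4 ML/d = 0.0162 m³/s.
After complete mixing, C₀ = (0.0162·17.2 + 1.36·0.091) / 1.376 = 0.2924 mg/L.
Travel time t = 3.56e+04 m / 0.25 m/s = 1.424e+05 s = 1.648 d.
C = 0.2924·exp(−0.25·1.648) = 0.2924·0.6623 = 0.1937 mg/L.

0.194 mg/L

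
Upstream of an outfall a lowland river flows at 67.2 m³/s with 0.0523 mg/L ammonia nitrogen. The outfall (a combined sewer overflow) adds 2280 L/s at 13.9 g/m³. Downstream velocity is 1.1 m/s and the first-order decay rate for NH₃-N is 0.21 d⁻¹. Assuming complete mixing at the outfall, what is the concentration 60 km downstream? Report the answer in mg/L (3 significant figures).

2280 L/s = 2.28 m³/s.
After complete mixing, C₀ = (2.28·13.9 + 67.2·0.0523) / 69.48 = 0.5067 mg/L.
Travel time t = 6e+04 m / 1.1 m/s = 5.455e+04 s = 0.6313 d.
C = 0.5067·exp(−0.21·0.6313) = 0.5067·0.8758 = 0.4438 mg/L.

0.444 mg/L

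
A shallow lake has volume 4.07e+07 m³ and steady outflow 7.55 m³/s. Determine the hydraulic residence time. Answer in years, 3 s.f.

0.171 yr

Q = 7.55 m³/s × 3.156e+07 s/yr = 2.383e+08 m³/yr.
Hydraulic residence time τ = V/Q = 4.07e+07/2.383e+08 = 0.1708 yr.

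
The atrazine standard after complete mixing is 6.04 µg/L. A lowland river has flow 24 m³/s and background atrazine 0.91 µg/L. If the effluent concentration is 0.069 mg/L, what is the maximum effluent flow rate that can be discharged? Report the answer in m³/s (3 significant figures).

1.96 m³/s

0.91 µg/L = 0.00091 mg/L.
6.04 µg/L = 0.00604 mg/L.
Mass balance at complete mixing: C_std·(Q_w + Q_r) = Q_w·C_e + Q_r·C_b.
Rearranging, Q_w = Q_r·(C_std − C_b)/(C_e − C_std) = 24·(0.00604 − 0.00091) / (0.069 − 0.00604) = 1.956 m³/s.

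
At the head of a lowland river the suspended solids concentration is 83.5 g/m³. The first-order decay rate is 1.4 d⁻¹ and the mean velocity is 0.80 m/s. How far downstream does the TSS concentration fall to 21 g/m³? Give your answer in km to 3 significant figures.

From C = C₀·e^(−kt), t = ln(C₀/C)/k = ln(83.5/21)/1.4 = 1.38/1.4 = 0.9859 d.
Distance = v·t = 0.80 m/s × 8.519e+04 s = 6.815e+04 m = 68.15 km.

68.1 km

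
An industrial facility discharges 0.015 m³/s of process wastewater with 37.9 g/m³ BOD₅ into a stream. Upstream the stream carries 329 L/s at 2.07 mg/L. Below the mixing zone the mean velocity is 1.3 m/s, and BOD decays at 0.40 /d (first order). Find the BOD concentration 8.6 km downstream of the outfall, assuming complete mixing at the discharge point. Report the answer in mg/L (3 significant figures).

329 L/s = 0.329 m³/s.
After complete mixing, C₀ = (0.015·37.9 + 0.329·2.07) / 0.344 = 3.632 mg/L.
Travel time t = 8600 m / 1.3 m/s = 6615 s = 0.07657 d.
C = 3.632·exp(−0.40·0.07657) = 3.632·0.9698 = 3.523 mg/L.

3.52 mg/L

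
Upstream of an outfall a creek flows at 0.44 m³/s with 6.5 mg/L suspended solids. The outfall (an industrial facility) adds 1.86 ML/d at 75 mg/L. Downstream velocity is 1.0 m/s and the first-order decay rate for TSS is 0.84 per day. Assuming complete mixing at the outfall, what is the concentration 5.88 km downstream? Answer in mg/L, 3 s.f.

9.16 mg/L

1.86 ML/d = 0.02153 m³/s.
After complete mixing, C₀ = (0.02153·75 + 0.44·6.5) / 0.4615 = 9.695 mg/L.
Travel time t = 5880 m / 1.0 m/s = 5880 s = 0.06806 d.
C = 9.695·exp(−0.84·0.06806) = 9.695·0.9444 = 9.156 mg/L.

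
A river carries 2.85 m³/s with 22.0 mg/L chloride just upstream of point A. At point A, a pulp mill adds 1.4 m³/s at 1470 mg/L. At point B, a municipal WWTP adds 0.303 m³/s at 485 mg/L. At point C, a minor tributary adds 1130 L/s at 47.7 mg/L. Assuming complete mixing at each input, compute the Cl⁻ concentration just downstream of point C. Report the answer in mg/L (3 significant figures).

After input A: C = (2.85·22 + 1.4·1470) / 4.25 = 499 mg/L.
After input B: C = (4.25·499 + 0.303·485) / 4.553 = 498.1 mg/L.
1130 L/s = 1.13 m³/s.
After input C: C = (4.553·498.1 + 1.13·47.7) / 5.683 = 408.5 mg/L.

409 mg/L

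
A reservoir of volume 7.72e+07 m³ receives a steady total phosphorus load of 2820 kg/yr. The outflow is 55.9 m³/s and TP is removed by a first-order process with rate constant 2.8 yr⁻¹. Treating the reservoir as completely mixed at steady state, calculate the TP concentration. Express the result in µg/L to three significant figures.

Outflow Q = 55.9 m³/s × 3.156e+07 s/yr = 1.764e+09 m³/yr.
Steady-state CSTR mass balance: W = Q·C + k·V·C, so C = W/(Q + kV).
Q + kV = 1.764e+09 + 2.8·7.72e+07 = 1.98e+09 m³/yr.
C = 2820/1.98e+09 = 1.424e-06 kg/m³ = 0.001424 mg/L = 1.424 µg/L.

1.42 µg/L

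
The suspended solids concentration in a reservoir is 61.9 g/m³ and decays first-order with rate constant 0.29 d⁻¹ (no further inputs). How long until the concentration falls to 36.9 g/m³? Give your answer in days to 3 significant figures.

1.78 d

t = ln(C₀/C)/k = ln(61.9/36.9)/0.29 = 0.5173/0.29 = 1.784 d.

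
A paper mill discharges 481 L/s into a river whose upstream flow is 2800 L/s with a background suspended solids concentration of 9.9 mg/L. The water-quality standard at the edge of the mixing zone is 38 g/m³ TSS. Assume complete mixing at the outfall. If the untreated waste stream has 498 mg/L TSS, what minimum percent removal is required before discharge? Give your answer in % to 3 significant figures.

59.5 %

481 L/s = 0.481 m³/s.
2800 L/s = 2.8 m³/s.
Mass balance: 38·3.281 = 0.481·Cₑ + 2.8·9.9.
Cₑ = (124.7 − 27.72) / 0.481 = 201.6 mg/L.
Required removal = 1 − 201.6/498 = 59.52 %.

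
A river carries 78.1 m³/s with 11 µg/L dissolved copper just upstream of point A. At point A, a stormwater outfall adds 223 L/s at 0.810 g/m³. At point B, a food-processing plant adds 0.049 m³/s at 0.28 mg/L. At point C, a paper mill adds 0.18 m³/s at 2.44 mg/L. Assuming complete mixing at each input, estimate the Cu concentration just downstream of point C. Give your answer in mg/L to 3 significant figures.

0.0190 mg/L

11 µg/L = 0.011 mg/L.
223 L/s = 0.223 m³/s.
After input A: C = (78.1·0.011 + 0.223·0.81) / 78.32 = 0.01327 mg/L.
After input B: C = (78.32·0.01327 + 0.049·0.28) / 78.37 = 0.01344 mg/L.
After input C: C = (78.37·0.01344 + 0.18·2.44) / 78.55 = 0.019 mg/L.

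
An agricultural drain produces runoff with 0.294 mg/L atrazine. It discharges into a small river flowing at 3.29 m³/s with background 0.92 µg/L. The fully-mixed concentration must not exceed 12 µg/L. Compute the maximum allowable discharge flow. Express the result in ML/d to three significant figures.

0.92 µg/L = 0.00092 mg/L.
12 µg/L = 0.012 mg/L.
Mass balance at complete mixing: C_std·(Q_w + Q_r) = Q_w·C_e + Q_r·C_b.
Rearranging, Q_w = Q_r·(C_std − C_b)/(C_e − C_std) = 3.29·(0.012 − 0.00092) / (0.294 − 0.012) = 0.1293 m³/s.
= 11.17 ML/d.

11.2 ML/d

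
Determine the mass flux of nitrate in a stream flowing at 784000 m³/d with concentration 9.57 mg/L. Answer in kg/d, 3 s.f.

7500 kg/d

784000 m³/d = 9.074 m³/s.
Mass flux = Q·C = 9.074 m³/s × 9.57 g/m³ = 86.84 g/s.
= 86.84 g/s × 86.4 = 7503 kg/d.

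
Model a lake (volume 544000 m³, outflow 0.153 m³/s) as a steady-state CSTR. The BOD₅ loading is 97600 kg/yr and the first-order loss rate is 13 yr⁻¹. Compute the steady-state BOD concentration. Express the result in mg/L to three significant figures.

Outflow Q = 0.153 m³/s × 3.156e+07 s/yr = 4.828e+06 m³/yr.
Steady-state CSTR mass balance: W = Q·C + k·V·C, so C = W/(Q + kV).
Q + kV = 4.828e+06 + 13·544000 = 1.19e+07 m³/yr.
C = 97600/1.19e+07 = 0.008201 kg/m³ = 8.201 mg/L.

8.20 mg/L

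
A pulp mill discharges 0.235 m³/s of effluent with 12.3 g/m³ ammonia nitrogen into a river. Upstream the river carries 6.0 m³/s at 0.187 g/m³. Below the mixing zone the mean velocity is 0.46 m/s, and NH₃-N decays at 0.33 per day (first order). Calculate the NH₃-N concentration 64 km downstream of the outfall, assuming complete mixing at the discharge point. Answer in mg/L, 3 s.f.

After complete mixing, C₀ = (0.235·12.3 + 6·0.187) / 6.235 = 0.6435 mg/L.
Travel time t = 6.4e+04 m / 0.46 m/s = 1.391e+05 s = 1.61 d.
C = 0.6435·exp(−0.33·1.61) = 0.6435·0.5878 = 0.3783 mg/L.

0.378 mg/L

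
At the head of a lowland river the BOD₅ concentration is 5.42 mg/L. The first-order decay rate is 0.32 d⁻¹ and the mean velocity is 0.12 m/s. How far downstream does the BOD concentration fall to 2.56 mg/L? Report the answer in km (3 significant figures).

From C = C₀·e^(−kt), t = ln(C₀/C)/k = ln(5.42/2.56)/0.32 = 0.7501/0.32 = 2.344 d.
Distance = v·t = 0.12 m/s × 2.025e+05 s = 2.43e+04 m = 24.3 km.

24.3 km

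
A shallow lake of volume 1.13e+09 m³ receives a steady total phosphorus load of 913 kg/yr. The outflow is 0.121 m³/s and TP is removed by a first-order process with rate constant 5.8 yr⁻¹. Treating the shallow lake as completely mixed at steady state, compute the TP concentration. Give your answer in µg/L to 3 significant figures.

0.139 µg/L

Outflow Q = 0.121 m³/s × 3.156e+07 s/yr = 3.818e+06 m³/yr.
Steady-state CSTR mass balance: W = Q·C + k·V·C, so C = W/(Q + kV).
Q + kV = 3.818e+06 + 5.8·1.13e+09 = 6.558e+09 m³/yr.
C = 913/6.558e+09 = 1.392e-07 kg/m³ = 0.0001392 mg/L = 0.1392 µg/L.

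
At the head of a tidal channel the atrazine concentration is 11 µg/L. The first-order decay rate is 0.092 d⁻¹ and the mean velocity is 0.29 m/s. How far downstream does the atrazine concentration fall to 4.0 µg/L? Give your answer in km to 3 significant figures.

From C = C₀·e^(−kt), t = ln(C₀/C)/k = ln(11/4.0)/0.092 = 1.012/0.092 = 11 d.
Distance = v·t = 0.29 m/s × 9.5e+05 s = 2.755e+05 m = 275.5 km.

276 km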